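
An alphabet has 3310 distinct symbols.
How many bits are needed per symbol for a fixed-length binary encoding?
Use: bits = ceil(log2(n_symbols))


log2(3310) = 11.6926
Bracket: 2^11 = 2048 < 3310 <= 2^12 = 4096
So ceil(log2(3310)) = 12

bits = ceil(log2(3310)) = ceil(11.6926) = 12 bits


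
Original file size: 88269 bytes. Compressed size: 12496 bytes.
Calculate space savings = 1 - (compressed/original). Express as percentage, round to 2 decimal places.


ratio = compressed/original = 12496/88269 = 0.141567
savings = 1 - ratio = 1 - 0.141567 = 0.858433
as a percentage: 0.858433 * 100 = 85.84%

Space savings = 1 - 12496/88269 = 85.84%


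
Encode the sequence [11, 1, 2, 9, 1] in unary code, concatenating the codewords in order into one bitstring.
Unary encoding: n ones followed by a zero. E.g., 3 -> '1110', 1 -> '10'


Encode each number as n ones followed by a terminating 0:
  11 -> 111111111110 (12 bits)
  1 -> 10 (2 bits)
  2 -> 110 (3 bits)
  9 -> 1111111110 (10 bits)
  1 -> 10 (2 bits)
Total length = 12 + 2 + 3 + 10 + 2 = 29 bits.

Unary([11, 1, 2, 9, 1]) = 11111111111010110111111111010 (29 bits)


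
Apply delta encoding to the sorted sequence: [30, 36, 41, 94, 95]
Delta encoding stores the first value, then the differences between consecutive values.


First value: 30
Deltas:
  36 - 30 = 6
  41 - 36 = 5
  94 - 41 = 53
  95 - 94 = 1


Delta encoded: [30, 6, 5, 53, 1]


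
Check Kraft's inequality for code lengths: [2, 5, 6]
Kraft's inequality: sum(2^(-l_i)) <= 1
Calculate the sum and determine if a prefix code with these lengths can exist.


Sum = 2^(-2) + 2^(-5) + 2^(-6)
    = 0.25 + 0.03125 + 0.015625
    = 19/64 = 0.296875
Since 0.296875 <= 1, Kraft's inequality IS satisfied.
A prefix code with these lengths CAN exist.

Kraft sum = 0.296875. Satisfied.


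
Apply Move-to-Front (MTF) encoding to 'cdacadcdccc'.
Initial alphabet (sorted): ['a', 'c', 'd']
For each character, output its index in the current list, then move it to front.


MTF encoding:
'c': index 1 in ['a', 'c', 'd'] -> ['c', 'a', 'd']
'd': index 2 in ['c', 'a', 'd'] -> ['d', 'c', 'a']
'a': index 2 in ['d', 'c', 'a'] -> ['a', 'd', 'c']
'c': index 2 in ['a', 'd', 'c'] -> ['c', 'a', 'd']
'a': index 1 in ['c', 'a', 'd'] -> ['a', 'c', 'd']
'd': index 2 in ['a', 'c', 'd'] -> ['d', 'a', 'c']
'c': index 2 in ['d', 'a', 'c'] -> ['c', 'd', 'a']
'd': index 1 in ['c', 'd', 'a'] -> ['d', 'c', 'a']
'c': index 1 in ['d', 'c', 'a'] -> ['c', 'd', 'a']
'c': index 0 in ['c', 'd', 'a'] -> ['c', 'd', 'a']
'c': index 0 in ['c', 'd', 'a'] -> ['c', 'd', 'a']


Output: [1, 2, 2, 2, 1, 2, 2, 1, 1, 0, 0]


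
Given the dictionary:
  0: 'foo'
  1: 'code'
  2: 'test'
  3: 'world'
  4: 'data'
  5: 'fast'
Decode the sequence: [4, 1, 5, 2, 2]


Look up each index in the dictionary:
  4 -> 'data'
  1 -> 'code'
  5 -> 'fast'
  2 -> 'test'
  2 -> 'test'

Decoded: "data code fast test test"


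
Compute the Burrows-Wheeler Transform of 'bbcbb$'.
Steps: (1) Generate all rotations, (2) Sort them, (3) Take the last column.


Rotations (sorted):
  0: $bbcbb -> last char: b
  1: b$bbcb -> last char: b
  2: bb$bbc -> last char: c
  3: bbcbb$ -> last char: $
  4: bcbb$b -> last char: b
  5: cbb$bb -> last char: b


BWT = bbc$bb


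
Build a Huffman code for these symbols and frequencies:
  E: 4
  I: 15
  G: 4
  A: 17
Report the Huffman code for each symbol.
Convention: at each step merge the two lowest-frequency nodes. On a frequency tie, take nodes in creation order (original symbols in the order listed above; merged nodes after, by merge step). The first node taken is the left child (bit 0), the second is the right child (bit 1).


Huffman tree construction:
Step 1: Merge E(4) + G(4) = 8
Step 2: Merge (E+G)(8) + I(15) = 23
Step 3: Merge A(17) + ((E+G)+I)(23) = 40
Read each symbol's code off the tree from the root (left child = 0, right child = 1).

Codes:
  E: 100 (length 3)
  I: 11 (length 2)
  G: 101 (length 3)
  A: 0 (length 1)
Average code length: 71/40 = 1.7750 bits/symbol


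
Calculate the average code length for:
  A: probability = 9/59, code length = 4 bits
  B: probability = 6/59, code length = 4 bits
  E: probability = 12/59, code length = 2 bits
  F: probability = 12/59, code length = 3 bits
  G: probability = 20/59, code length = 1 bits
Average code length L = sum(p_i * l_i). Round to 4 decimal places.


Weighted contributions p_i * l_i:
  A: (9/59) * 4 = 36/59
  B: (6/59) * 4 = 24/59
  E: (12/59) * 2 = 24/59
  F: (12/59) * 3 = 36/59
  G: (20/59) * 1 = 20/59
Sum = (36 + 24 + 24 + 36 + 20)/59 = 140/59

L = 140/59 = 2.3729 bits/symbol


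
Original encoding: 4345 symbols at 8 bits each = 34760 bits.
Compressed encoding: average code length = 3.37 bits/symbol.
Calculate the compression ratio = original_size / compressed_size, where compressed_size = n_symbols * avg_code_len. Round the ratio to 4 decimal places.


original_size = n_symbols * orig_bits = 4345 * 8 = 34760 bits
compressed_size = n_symbols * avg_code_len = 4345 * 3.37 = 14642.65 bits
ratio = original_size / compressed_size = 34760 / 14642.65 = 2.3739

Compression ratio = 2.3739


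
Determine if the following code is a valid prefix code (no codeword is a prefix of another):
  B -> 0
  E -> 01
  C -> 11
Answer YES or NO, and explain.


Checking each pair (does one codeword prefix another?):
  B='0' vs E='01': prefix -- VIOLATION

NO -- this is NOT a valid prefix code. B (0) is a prefix of E (01).


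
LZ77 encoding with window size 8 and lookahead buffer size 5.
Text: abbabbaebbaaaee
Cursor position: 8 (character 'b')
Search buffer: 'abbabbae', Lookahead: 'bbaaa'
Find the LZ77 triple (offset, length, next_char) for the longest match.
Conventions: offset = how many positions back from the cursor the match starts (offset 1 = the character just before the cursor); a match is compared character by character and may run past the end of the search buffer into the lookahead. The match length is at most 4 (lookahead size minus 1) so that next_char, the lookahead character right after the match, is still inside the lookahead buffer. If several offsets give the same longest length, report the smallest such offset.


Try each offset into the search buffer:
  offset=1 (pos 7, char 'e'): match length 0
  offset=2 (pos 6, char 'a'): match length 0
  offset=3 (pos 5, char 'b'): match length 1
  offset=4 (pos 4, char 'b'): match length 3
  offset=5 (pos 3, char 'a'): match length 0
  offset=6 (pos 2, char 'b'): match length 1
  offset=7 (pos 1, char 'b'): match length 3
  offset=8 (pos 0, char 'a'): match length 0
Longest match has length 3, found at offsets 4, 7; take the smallest, offset 4.
next_char = character at position 8 + 3 = 11 -> 'a'

Best match: offset=4, length=3 (matching 'bba' starting at position 4)
LZ77 triple: (4, 3, 'a')


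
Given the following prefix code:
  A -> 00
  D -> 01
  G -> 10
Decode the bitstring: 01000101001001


Decoding step by step:
Bits 01 -> D
Bits 00 -> A
Bits 01 -> D
Bits 01 -> D
Bits 00 -> A
Bits 10 -> G
Bits 01 -> D


Decoded message: DADDAGD


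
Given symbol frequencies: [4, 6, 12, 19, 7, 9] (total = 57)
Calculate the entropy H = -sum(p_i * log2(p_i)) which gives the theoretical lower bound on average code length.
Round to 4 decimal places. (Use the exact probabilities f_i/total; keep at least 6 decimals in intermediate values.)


Per-symbol terms -p_i * log2(p_i) with p_i = f_i/57:
  p = 4/57 = 0.070175: log2(p) = -3.832890, -p*log2(p) = 0.268975
  p = 6/57 = 0.105263: log2(p) = -3.247928, -p*log2(p) = 0.341887
  p = 12/57 = 0.210526: log2(p) = -2.247928, -p*log2(p) = 0.473248
  p = 19/57 = 0.333333: log2(p) = -1.584963, -p*log2(p) = 0.528321
  p = 7/57 = 0.122807: log2(p) = -3.025535, -p*log2(p) = 0.371557
  p = 9/57 = 0.157895: log2(p) = -2.662965, -p*log2(p) = 0.420468
H = 0.268975 + 0.341887 + 0.473248 + 0.528321 + 0.371557 + 0.420468 = 2.404456

H = 2.4045 bits/symbol


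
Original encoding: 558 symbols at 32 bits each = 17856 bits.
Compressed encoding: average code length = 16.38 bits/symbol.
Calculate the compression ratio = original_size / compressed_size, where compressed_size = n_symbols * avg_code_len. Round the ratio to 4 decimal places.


original_size = n_symbols * orig_bits = 558 * 32 = 17856 bits
compressed_size = n_symbols * avg_code_len = 558 * 16.38 = 9140.04 bits
ratio = original_size / compressed_size = 17856 / 9140.04 = 1.9536

Compression ratio = 1.9536


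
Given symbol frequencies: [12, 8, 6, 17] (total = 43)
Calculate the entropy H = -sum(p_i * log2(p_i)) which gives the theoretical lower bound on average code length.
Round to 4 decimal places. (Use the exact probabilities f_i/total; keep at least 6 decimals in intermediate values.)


Per-symbol terms -p_i * log2(p_i) with p_i = f_i/43:
  p = 12/43 = 0.279070: log2(p) = -1.841302, -p*log2(p) = 0.513852
  p = 8/43 = 0.186047: log2(p) = -2.426265, -p*log2(p) = 0.451398
  p = 6/43 = 0.139535: log2(p) = -2.841302, -p*log2(p) = 0.396461
  p = 17/43 = 0.395349: log2(p) = -1.338802, -p*log2(p) = 0.529294
H = 0.513852 + 0.451398 + 0.396461 + 0.529294 = 1.891005

H = 1.891 bits/symbol


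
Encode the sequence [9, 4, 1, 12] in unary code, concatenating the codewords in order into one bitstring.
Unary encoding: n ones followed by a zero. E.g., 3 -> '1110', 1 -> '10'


Encode each number as n ones followed by a terminating 0:
  9 -> 1111111110 (10 bits)
  4 -> 11110 (5 bits)
  1 -> 10 (2 bits)
  12 -> 1111111111110 (13 bits)
Total length = 10 + 5 + 2 + 13 = 30 bits.

Unary([9, 4, 1, 12]) = 111111111011110101111111111110 (30 bits)


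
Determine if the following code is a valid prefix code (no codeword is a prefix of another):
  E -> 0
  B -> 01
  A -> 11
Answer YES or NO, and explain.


Checking each pair (does one codeword prefix another?):
  E='0' vs B='01': prefix -- VIOLATION

NO -- this is NOT a valid prefix code. E (0) is a prefix of B (01).


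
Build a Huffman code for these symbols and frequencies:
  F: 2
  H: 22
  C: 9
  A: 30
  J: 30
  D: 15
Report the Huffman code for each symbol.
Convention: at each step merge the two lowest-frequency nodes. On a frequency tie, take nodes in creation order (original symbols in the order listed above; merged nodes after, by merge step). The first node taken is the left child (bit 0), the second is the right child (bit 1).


Huffman tree construction:
Step 1: Merge F(2) + C(9) = 11
Step 2: Merge (F+C)(11) + D(15) = 26
Step 3: Merge H(22) + ((F+C)+D)(26) = 48
Step 4: Merge A(30) + J(30) = 60
Step 5: Merge (H+((F+C)+D))(48) + (A+J)(60) = 108
Read each symbol's code off the tree from the root (left child = 0, right child = 1).

Codes:
  F: 0100 (length 4)
  H: 00 (length 2)
  C: 0101 (length 4)
  A: 10 (length 2)
  J: 11 (length 2)
  D: 011 (length 3)
Average code length: 253/108 = 2.3426 bits/symbol


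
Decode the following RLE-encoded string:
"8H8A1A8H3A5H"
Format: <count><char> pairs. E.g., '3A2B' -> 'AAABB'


Expanding each <count><char> pair:
  8H -> 'HHHHHHHH'
  8A -> 'AAAAAAAA'
  1A -> 'A'
  8H -> 'HHHHHHHH'
  3A -> 'AAA'
  5H -> 'HHHHH'

Decoded = HHHHHHHHAAAAAAAAAHHHHHHHHAAAHHHHH


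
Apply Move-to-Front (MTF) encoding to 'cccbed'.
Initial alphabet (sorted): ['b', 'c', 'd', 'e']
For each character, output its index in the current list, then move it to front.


MTF encoding:
'c': index 1 in ['b', 'c', 'd', 'e'] -> ['c', 'b', 'd', 'e']
'c': index 0 in ['c', 'b', 'd', 'e'] -> ['c', 'b', 'd', 'e']
'c': index 0 in ['c', 'b', 'd', 'e'] -> ['c', 'b', 'd', 'e']
'b': index 1 in ['c', 'b', 'd', 'e'] -> ['b', 'c', 'd', 'e']
'e': index 3 in ['b', 'c', 'd', 'e'] -> ['e', 'b', 'c', 'd']
'd': index 3 in ['e', 'b', 'c', 'd'] -> ['d', 'e', 'b', 'c']


Output: [1, 0, 0, 1, 3, 3]


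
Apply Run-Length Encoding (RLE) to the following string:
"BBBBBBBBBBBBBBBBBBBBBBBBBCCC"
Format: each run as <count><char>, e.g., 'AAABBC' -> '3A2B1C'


Scanning runs left to right:
  i=0: run of 'B' x 25 -> '25B'
  i=25: run of 'C' x 3 -> '3C'

RLE = 25B3C


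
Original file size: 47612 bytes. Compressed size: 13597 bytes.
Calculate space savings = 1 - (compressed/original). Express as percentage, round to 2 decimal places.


ratio = compressed/original = 13597/47612 = 0.285579
savings = 1 - ratio = 1 - 0.285579 = 0.714421
as a percentage: 0.714421 * 100 = 71.44%

Space savings = 1 - 13597/47612 = 71.44%


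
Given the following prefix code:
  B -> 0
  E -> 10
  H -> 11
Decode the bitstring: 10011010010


Decoding step by step:
Bits 10 -> E
Bits 0 -> B
Bits 11 -> H
Bits 0 -> B
Bits 10 -> E
Bits 0 -> B
Bits 10 -> E


Decoded message: EBHBEBE


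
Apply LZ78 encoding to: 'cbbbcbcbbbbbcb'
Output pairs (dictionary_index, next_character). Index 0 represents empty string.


LZ78 encoding steps:
Dictionary: {0: ''}
Step 1: w='' (idx 0), next='c' -> output (0, 'c'), add 'c' as idx 1
Step 2: w='' (idx 0), next='b' -> output (0, 'b'), add 'b' as idx 2
Step 3: w='b' (idx 2), next='b' -> output (2, 'b'), add 'bb' as idx 3
Step 4: w='c' (idx 1), next='b' -> output (1, 'b'), add 'cb' as idx 4
Step 5: w='cb' (idx 4), next='b' -> output (4, 'b'), add 'cbb' as idx 5
Step 6: w='bb' (idx 3), next='b' -> output (3, 'b'), add 'bbb' as idx 6
Step 7: w='cb' (idx 4), end of input -> output (4, '')


Encoded: [(0, 'c'), (0, 'b'), (2, 'b'), (1, 'b'), (4, 'b'), (3, 'b'), (4, '')]


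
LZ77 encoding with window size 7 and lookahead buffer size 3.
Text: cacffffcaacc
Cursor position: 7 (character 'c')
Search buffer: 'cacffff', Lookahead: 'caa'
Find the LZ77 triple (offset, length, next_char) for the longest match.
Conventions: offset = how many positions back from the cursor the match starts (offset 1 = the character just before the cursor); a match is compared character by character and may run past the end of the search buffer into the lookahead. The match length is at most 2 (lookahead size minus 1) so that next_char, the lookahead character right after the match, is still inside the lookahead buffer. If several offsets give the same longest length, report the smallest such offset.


Try each offset into the search buffer:
  offset=1 (pos 6, char 'f'): match length 0
  offset=2 (pos 5, char 'f'): match length 0
  offset=3 (pos 4, char 'f'): match length 0
  offset=4 (pos 3, char 'f'): match length 0
  offset=5 (pos 2, char 'c'): match length 1
  offset=6 (pos 1, char 'a'): match length 0
  offset=7 (pos 0, char 'c'): match length 2
Longest match has length 2 at offset 7.
next_char = character at position 7 + 2 = 9 -> 'a'

Best match: offset=7, length=2 (matching 'ca' starting at position 0)
LZ77 triple: (7, 2, 'a')


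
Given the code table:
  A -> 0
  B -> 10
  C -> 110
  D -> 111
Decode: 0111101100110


Decoding:
0 -> A
111 -> D
10 -> B
110 -> C
0 -> A
110 -> C


Result: ADBCAC


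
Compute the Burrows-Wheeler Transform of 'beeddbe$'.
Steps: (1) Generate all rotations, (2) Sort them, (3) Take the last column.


Rotations (sorted):
  0: $beeddbe -> last char: e
  1: be$beedd -> last char: d
  2: beeddbe$ -> last char: $
  3: dbe$beed -> last char: d
  4: ddbe$bee -> last char: e
  5: e$beeddb -> last char: b
  6: eddbe$be -> last char: e
  7: eeddbe$b -> last char: b


BWT = ed$debeb


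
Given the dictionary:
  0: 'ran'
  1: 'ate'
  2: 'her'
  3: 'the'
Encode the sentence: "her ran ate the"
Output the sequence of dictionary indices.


Look up each word in the dictionary:
  'her' -> 2
  'ran' -> 0
  'ate' -> 1
  'the' -> 3

Encoded: [2, 0, 1, 3]


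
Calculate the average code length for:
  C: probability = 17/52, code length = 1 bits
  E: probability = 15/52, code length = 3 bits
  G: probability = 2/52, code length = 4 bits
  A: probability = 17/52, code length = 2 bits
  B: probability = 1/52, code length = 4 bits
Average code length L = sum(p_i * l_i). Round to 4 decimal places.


Weighted contributions p_i * l_i:
  C: (17/52) * 1 = 17/52
  E: (15/52) * 3 = 45/52
  G: (2/52) * 4 = 8/52
  A: (17/52) * 2 = 34/52
  B: (1/52) * 4 = 4/52
Sum = (17 + 45 + 8 + 34 + 4)/52 = 108/52

L = 108/52 = 2.0769 bits/symbol


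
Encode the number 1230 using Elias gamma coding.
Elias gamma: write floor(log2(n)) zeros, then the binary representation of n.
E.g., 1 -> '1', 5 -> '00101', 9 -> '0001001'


num_bits = floor(log2(1230)) + 1 = 11
leading_zeros = num_bits - 1 = 10
binary(1230) = 10011001110

Elias gamma(1230) = '0000000000' + '10011001110' = 000000000010011001110 (21 bits)


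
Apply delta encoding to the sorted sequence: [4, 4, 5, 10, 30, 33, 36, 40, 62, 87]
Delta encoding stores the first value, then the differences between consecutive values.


First value: 4
Deltas:
  4 - 4 = 0
  5 - 4 = 1
  10 - 5 = 5
  30 - 10 = 20
  33 - 30 = 3
  36 - 33 = 3
  40 - 36 = 4
  62 - 40 = 22
  87 - 62 = 25


Delta encoded: [4, 0, 1, 5, 20, 3, 3, 4, 22, 25]


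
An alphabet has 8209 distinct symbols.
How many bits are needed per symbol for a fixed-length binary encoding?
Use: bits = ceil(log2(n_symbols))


log2(8209) = 13.003
Bracket: 2^13 = 8192 < 8209 <= 2^14 = 16384
So ceil(log2(8209)) = 14

bits = ceil(log2(8209)) = ceil(13.003) = 14 bits


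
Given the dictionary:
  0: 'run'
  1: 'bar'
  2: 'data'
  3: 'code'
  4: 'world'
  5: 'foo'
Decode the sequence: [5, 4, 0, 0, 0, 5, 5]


Look up each index in the dictionary:
  5 -> 'foo'
  4 -> 'world'
  0 -> 'run'
  0 -> 'run'
  0 -> 'run'
  5 -> 'foo'
  5 -> 'foo'

Decoded: "foo world run run run foo foo"


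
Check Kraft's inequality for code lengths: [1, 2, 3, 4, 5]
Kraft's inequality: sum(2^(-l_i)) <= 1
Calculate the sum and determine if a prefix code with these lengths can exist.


Sum = 2^(-1) + 2^(-2) + 2^(-3) + 2^(-4) + 2^(-5)
    = 0.5 + 0.25 + 0.125 + 0.0625 + 0.03125
    = 31/32 = 0.96875
Since 0.96875 <= 1, Kraft's inequality IS satisfied.
A prefix code with these lengths CAN exist.

Kraft sum = 0.96875. Satisfied.


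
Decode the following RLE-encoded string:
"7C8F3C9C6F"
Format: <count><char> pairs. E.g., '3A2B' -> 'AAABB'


Expanding each <count><char> pair:
  7C -> 'CCCCCCC'
  8F -> 'FFFFFFFF'
  3C -> 'CCC'
  9C -> 'CCCCCCCCC'
  6F -> 'FFFFFF'

Decoded = CCCCCCCFFFFFFFFCCCCCCCCCCCCFFFFFF


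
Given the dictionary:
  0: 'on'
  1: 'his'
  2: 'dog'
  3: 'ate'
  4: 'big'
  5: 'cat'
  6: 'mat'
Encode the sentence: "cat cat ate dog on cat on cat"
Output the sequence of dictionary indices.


Look up each word in the dictionary:
  'cat' -> 5
  'cat' -> 5
  'ate' -> 3
  'dog' -> 2
  'on' -> 0
  'cat' -> 5
  'on' -> 0
  'cat' -> 5

Encoded: [5, 5, 3, 2, 0, 5, 0, 5]


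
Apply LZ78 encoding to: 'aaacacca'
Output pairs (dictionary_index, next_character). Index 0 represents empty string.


LZ78 encoding steps:
Dictionary: {0: ''}
Step 1: w='' (idx 0), next='a' -> output (0, 'a'), add 'a' as idx 1
Step 2: w='a' (idx 1), next='a' -> output (1, 'a'), add 'aa' as idx 2
Step 3: w='' (idx 0), next='c' -> output (0, 'c'), add 'c' as idx 3
Step 4: w='a' (idx 1), next='c' -> output (1, 'c'), add 'ac' as idx 4
Step 5: w='c' (idx 3), next='a' -> output (3, 'a'), add 'ca' as idx 5


Encoded: [(0, 'a'), (1, 'a'), (0, 'c'), (1, 'c'), (3, 'a')]


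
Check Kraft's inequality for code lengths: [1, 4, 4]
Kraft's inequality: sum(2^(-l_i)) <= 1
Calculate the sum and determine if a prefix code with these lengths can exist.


Sum = 2^(-1) + 2^(-4) + 2^(-4)
    = 0.5 + 0.0625 + 0.0625
    = 10/16 = 0.625
Since 0.625 <= 1, Kraft's inequality IS satisfied.
A prefix code with these lengths CAN exist.

Kraft sum = 0.625. Satisfied.


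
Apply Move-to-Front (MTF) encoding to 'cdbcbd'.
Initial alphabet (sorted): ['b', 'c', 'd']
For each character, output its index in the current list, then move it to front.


MTF encoding:
'c': index 1 in ['b', 'c', 'd'] -> ['c', 'b', 'd']
'd': index 2 in ['c', 'b', 'd'] -> ['d', 'c', 'b']
'b': index 2 in ['d', 'c', 'b'] -> ['b', 'd', 'c']
'c': index 2 in ['b', 'd', 'c'] -> ['c', 'b', 'd']
'b': index 1 in ['c', 'b', 'd'] -> ['b', 'c', 'd']
'd': index 2 in ['b', 'c', 'd'] -> ['d', 'b', 'c']


Output: [1, 2, 2, 2, 1, 2]


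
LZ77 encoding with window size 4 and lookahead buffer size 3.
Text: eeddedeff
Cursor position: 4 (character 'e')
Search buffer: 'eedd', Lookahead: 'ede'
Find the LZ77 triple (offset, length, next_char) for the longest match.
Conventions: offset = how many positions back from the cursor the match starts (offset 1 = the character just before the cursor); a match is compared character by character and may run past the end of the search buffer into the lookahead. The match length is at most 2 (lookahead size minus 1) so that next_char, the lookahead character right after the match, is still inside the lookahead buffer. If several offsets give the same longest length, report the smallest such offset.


Try each offset into the search buffer:
  offset=1 (pos 3, char 'd'): match length 0
  offset=2 (pos 2, char 'd'): match length 0
  offset=3 (pos 1, char 'e'): match length 2
  offset=4 (pos 0, char 'e'): match length 1
Longest match has length 2 at offset 3.
next_char = character at position 4 + 2 = 6 -> 'e'

Best match: offset=3, length=2 (matching 'ed' starting at position 1)
LZ77 triple: (3, 2, 'e')


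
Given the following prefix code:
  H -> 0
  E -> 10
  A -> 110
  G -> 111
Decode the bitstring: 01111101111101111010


Decoding step by step:
Bits 0 -> H
Bits 111 -> G
Bits 110 -> A
Bits 111 -> G
Bits 110 -> A
Bits 111 -> G
Bits 10 -> E
Bits 10 -> E


Decoded message: HGAGAGEE


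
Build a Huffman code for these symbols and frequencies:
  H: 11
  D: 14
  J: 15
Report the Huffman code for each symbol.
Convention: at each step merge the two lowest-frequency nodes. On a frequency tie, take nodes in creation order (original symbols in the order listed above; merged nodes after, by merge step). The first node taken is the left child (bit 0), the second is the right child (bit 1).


Huffman tree construction:
Step 1: Merge H(11) + D(14) = 25
Step 2: Merge J(15) + (H+D)(25) = 40
Read each symbol's code off the tree from the root (left child = 0, right child = 1).

Codes:
  H: 10 (length 2)
  D: 11 (length 2)
  J: 0 (length 1)
Average code length: 65/40 = 1.6250 bits/symbol


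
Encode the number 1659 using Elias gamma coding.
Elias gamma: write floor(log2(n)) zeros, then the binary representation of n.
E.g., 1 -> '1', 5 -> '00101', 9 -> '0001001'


num_bits = floor(log2(1659)) + 1 = 11
leading_zeros = num_bits - 1 = 10
binary(1659) = 11001111011

Elias gamma(1659) = '0000000000' + '11001111011' = 000000000011001111011 (21 bits)


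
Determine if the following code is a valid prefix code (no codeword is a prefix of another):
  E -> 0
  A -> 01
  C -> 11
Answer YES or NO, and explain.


Checking each pair (does one codeword prefix another?):
  E='0' vs A='01': prefix -- VIOLATION

NO -- this is NOT a valid prefix code. E (0) is a prefix of A (01).


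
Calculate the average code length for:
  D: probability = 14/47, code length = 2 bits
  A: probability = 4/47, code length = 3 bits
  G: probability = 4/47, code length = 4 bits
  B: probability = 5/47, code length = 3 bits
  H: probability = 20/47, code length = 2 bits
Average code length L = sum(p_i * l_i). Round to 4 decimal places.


Weighted contributions p_i * l_i:
  D: (14/47) * 2 = 28/47
  A: (4/47) * 3 = 12/47
  G: (4/47) * 4 = 16/47
  B: (5/47) * 3 = 15/47
  H: (20/47) * 2 = 40/47
Sum = (28 + 12 + 16 + 15 + 40)/47 = 111/47

L = 111/47 = 2.3617 bits/symbol


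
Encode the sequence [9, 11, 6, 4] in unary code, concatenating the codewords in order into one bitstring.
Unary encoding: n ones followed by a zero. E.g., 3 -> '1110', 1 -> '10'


Encode each number as n ones followed by a terminating 0:
  9 -> 1111111110 (10 bits)
  11 -> 111111111110 (12 bits)
  6 -> 1111110 (7 bits)
  4 -> 11110 (5 bits)
Total length = 10 + 12 + 7 + 5 = 34 bits.

Unary([9, 11, 6, 4]) = 1111111110111111111110111111011110 (34 bits)


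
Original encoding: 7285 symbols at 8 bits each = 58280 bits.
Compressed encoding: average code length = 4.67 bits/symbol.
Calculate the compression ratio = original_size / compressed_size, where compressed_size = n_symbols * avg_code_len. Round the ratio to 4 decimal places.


original_size = n_symbols * orig_bits = 7285 * 8 = 58280 bits
compressed_size = n_symbols * avg_code_len = 7285 * 4.67 = 34020.95 bits
ratio = original_size / compressed_size = 58280 / 34020.95 = 1.7131

Compression ratio = 1.7131


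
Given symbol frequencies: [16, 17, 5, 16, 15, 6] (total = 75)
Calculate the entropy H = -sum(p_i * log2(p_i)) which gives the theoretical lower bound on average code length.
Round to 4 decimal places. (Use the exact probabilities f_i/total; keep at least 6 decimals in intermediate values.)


Per-symbol terms -p_i * log2(p_i) with p_i = f_i/75:
  p = 16/75 = 0.213333: log2(p) = -2.228819, -p*log2(p) = 0.475481
  p = 17/75 = 0.226667: log2(p) = -2.141356, -p*log2(p) = 0.485374
  p = 5/75 = 0.066667: log2(p) = -3.906891, -p*log2(p) = 0.260459
  p = 16/75 = 0.213333: log2(p) = -2.228819, -p*log2(p) = 0.475481
  p = 15/75 = 0.200000: log2(p) = -2.321928, -p*log2(p) = 0.464386
  p = 6/75 = 0.080000: log2(p) = -3.643856, -p*log2(p) = 0.291508
H = 0.475481 + 0.485374 + 0.260459 + 0.475481 + 0.464386 + 0.291508 = 2.452689

H = 2.4527 bits/symbol


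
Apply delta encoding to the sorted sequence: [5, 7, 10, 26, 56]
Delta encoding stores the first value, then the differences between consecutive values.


First value: 5
Deltas:
  7 - 5 = 2
  10 - 7 = 3
  26 - 10 = 16
  56 - 26 = 30


Delta encoded: [5, 2, 3, 16, 30]


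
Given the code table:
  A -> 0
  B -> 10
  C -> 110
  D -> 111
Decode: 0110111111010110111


Decoding:
0 -> A
110 -> C
111 -> D
111 -> D
0 -> A
10 -> B
110 -> C
111 -> D


Result: ACDDABCD


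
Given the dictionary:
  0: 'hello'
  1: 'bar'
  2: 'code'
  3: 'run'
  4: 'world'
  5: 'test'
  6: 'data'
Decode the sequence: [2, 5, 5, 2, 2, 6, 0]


Look up each index in the dictionary:
  2 -> 'code'
  5 -> 'test'
  5 -> 'test'
  2 -> 'code'
  2 -> 'code'
  6 -> 'data'
  0 -> 'hello'

Decoded: "code test test code code data hello"


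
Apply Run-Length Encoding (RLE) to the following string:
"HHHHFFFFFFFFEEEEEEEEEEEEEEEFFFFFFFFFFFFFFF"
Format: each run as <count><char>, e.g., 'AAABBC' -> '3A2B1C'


Scanning runs left to right:
  i=0: run of 'H' x 4 -> '4H'
  i=4: run of 'F' x 8 -> '8F'
  i=12: run of 'E' x 15 -> '15E'
  i=27: run of 'F' x 15 -> '15F'

RLE = 4H8F15E15F


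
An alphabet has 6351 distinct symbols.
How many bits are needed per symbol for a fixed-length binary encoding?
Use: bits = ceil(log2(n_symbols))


log2(6351) = 12.6328
Bracket: 2^12 = 4096 < 6351 <= 2^13 = 8192
So ceil(log2(6351)) = 13

bits = ceil(log2(6351)) = ceil(12.6328) = 13 bits


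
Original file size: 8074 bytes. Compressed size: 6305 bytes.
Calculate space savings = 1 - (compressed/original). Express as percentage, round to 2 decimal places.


ratio = compressed/original = 6305/8074 = 0.780902
savings = 1 - ratio = 1 - 0.780902 = 0.219098
as a percentage: 0.219098 * 100 = 21.91%

Space savings = 1 - 6305/8074 = 21.91%


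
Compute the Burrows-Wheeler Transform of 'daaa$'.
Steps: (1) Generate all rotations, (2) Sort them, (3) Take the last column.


Rotations (sorted):
  0: $daaa -> last char: a
  1: a$daa -> last char: a
  2: aa$da -> last char: a
  3: aaa$d -> last char: d
  4: daaa$ -> last char: $


BWT = aaad$


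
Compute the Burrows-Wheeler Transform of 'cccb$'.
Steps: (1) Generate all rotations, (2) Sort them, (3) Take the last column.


Rotations (sorted):
  0: $cccb -> last char: b
  1: b$ccc -> last char: c
  2: cb$cc -> last char: c
  3: ccb$c -> last char: c
  4: cccb$ -> last char: $


BWT = bccc$


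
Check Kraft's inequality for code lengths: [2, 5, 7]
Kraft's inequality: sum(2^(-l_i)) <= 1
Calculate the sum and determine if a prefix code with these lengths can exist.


Sum = 2^(-2) + 2^(-5) + 2^(-7)
    = 0.25 + 0.03125 + 0.0078125
    = 37/128 = 0.2890625
Since 0.2890625 <= 1, Kraft's inequality IS satisfied.
A prefix code with these lengths CAN exist.

Kraft sum = 0.2890625. Satisfied.


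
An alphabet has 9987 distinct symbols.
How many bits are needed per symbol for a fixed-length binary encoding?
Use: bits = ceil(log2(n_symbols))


log2(9987) = 13.2858
Bracket: 2^13 = 8192 < 9987 <= 2^14 = 16384
So ceil(log2(9987)) = 14

bits = ceil(log2(9987)) = ceil(13.2858) = 14 bits


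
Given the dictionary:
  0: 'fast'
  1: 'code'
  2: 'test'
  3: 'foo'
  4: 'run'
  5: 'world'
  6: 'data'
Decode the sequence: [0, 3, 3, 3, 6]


Look up each index in the dictionary:
  0 -> 'fast'
  3 -> 'foo'
  3 -> 'foo'
  3 -> 'foo'
  6 -> 'data'

Decoded: "fast foo foo foo data"


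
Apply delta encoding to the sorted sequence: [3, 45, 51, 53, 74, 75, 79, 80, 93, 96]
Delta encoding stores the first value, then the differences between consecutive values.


First value: 3
Deltas:
  45 - 3 = 42
  51 - 45 = 6
  53 - 51 = 2
  74 - 53 = 21
  75 - 74 = 1
  79 - 75 = 4
  80 - 79 = 1
  93 - 80 = 13
  96 - 93 = 3


Delta encoded: [3, 42, 6, 2, 21, 1, 4, 1, 13, 3]


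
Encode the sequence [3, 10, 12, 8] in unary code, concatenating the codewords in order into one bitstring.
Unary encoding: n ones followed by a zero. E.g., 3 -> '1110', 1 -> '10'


Encode each number as n ones followed by a terminating 0:
  3 -> 1110 (4 bits)
  10 -> 11111111110 (11 bits)
  12 -> 1111111111110 (13 bits)
  8 -> 111111110 (9 bits)
Total length = 4 + 11 + 13 + 9 = 37 bits.

Unary([3, 10, 12, 8]) = 1110111111111101111111111110111111110 (37 bits)


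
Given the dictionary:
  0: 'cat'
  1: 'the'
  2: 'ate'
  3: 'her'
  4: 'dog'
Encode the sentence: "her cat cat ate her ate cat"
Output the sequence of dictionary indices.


Look up each word in the dictionary:
  'her' -> 3
  'cat' -> 0
  'cat' -> 0
  'ate' -> 2
  'her' -> 3
  'ate' -> 2
  'cat' -> 0

Encoded: [3, 0, 0, 2, 3, 2, 0]


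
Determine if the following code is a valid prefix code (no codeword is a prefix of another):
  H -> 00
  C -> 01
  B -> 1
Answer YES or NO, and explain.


Checking each pair (does one codeword prefix another?):
  H='00' vs C='01': no prefix
  H='00' vs B='1': no prefix
  C='01' vs H='00': no prefix
  C='01' vs B='1': no prefix
  B='1' vs H='00': no prefix
  B='1' vs C='01': no prefix
No violation found over all pairs.

YES -- this is a valid prefix code. No codeword is a prefix of any other codeword.


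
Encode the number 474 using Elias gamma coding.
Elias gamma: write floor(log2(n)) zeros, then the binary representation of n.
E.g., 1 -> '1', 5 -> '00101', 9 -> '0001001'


num_bits = floor(log2(474)) + 1 = 9
leading_zeros = num_bits - 1 = 8
binary(474) = 111011010

Elias gamma(474) = '00000000' + '111011010' = 00000000111011010 (17 bits)


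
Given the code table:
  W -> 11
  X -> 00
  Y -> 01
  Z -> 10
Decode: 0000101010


Decoding:
00 -> X
00 -> X
10 -> Z
10 -> Z
10 -> Z


Result: XXZZZ


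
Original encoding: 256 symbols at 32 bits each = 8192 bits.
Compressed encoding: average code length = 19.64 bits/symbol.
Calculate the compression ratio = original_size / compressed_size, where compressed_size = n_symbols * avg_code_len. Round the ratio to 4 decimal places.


original_size = n_symbols * orig_bits = 256 * 32 = 8192 bits
compressed_size = n_symbols * avg_code_len = 256 * 19.64 = 5027.84 bits
ratio = original_size / compressed_size = 8192 / 5027.84 = 1.6293

Compression ratio = 1.6293


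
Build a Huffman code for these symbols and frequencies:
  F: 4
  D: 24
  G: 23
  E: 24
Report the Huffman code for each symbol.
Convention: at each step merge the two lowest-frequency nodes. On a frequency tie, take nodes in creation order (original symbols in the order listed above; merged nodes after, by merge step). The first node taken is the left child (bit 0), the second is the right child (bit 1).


Huffman tree construction:
Step 1: Merge F(4) + G(23) = 27
Step 2: Merge D(24) + E(24) = 48
Step 3: Merge (F+G)(27) + (D+E)(48) = 75
Read each symbol's code off the tree from the root (left child = 0, right child = 1).

Codes:
  F: 00 (length 2)
  D: 10 (length 2)
  G: 01 (length 2)
  E: 11 (length 2)
Average code length: 150/75 = 2.0000 bits/symbol


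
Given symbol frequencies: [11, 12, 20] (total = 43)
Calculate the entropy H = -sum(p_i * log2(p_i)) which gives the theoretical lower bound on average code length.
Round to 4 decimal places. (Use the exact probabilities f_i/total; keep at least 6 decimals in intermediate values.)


Per-symbol terms -p_i * log2(p_i) with p_i = f_i/43:
  p = 11/43 = 0.255814: log2(p) = -1.966833, -p*log2(p) = 0.503143
  p = 12/43 = 0.279070: log2(p) = -1.841302, -p*log2(p) = 0.513852
  p = 20/43 = 0.465116: log2(p) = -1.104337, -p*log2(p) = 0.513645
H = 0.503143 + 0.513852 + 0.513645 = 1.530640

H = 1.5306 bits/symbol


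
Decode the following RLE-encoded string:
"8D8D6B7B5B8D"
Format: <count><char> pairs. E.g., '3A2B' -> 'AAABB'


Expanding each <count><char> pair:
  8D -> 'DDDDDDDD'
  8D -> 'DDDDDDDD'
  6B -> 'BBBBBB'
  7B -> 'BBBBBBB'
  5B -> 'BBBBB'
  8D -> 'DDDDDDDD'

Decoded = DDDDDDDDDDDDDDDDBBBBBBBBBBBBBBBBBBDDDDDDDD


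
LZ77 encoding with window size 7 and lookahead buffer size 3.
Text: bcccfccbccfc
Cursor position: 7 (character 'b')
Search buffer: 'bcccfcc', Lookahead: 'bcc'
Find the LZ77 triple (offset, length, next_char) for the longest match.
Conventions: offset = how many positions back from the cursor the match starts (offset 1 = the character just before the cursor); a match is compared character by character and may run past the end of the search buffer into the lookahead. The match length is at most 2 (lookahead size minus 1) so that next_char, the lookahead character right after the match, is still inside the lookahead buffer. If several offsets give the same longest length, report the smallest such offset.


Try each offset into the search buffer:
  offset=1 (pos 6, char 'c'): match length 0
  offset=2 (pos 5, char 'c'): match length 0
  offset=3 (pos 4, char 'f'): match length 0
  offset=4 (pos 3, char 'c'): match length 0
  offset=5 (pos 2, char 'c'): match length 0
  offset=6 (pos 1, char 'c'): match length 0
  offset=7 (pos 0, char 'b'): match length 2
Longest match has length 2 at offset 7.
next_char = character at position 7 + 2 = 9 -> 'c'

Best match: offset=7, length=2 (matching 'bc' starting at position 0)
LZ77 triple: (7, 2, 'c')


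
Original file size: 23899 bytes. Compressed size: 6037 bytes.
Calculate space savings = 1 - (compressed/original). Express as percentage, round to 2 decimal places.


ratio = compressed/original = 6037/23899 = 0.252605
savings = 1 - ratio = 1 - 0.252605 = 0.747395
as a percentage: 0.747395 * 100 = 74.74%

Space savings = 1 - 6037/23899 = 74.74%


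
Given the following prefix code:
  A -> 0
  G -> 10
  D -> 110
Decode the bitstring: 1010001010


Decoding step by step:
Bits 10 -> G
Bits 10 -> G
Bits 0 -> A
Bits 0 -> A
Bits 10 -> G
Bits 10 -> G


Decoded message: GGAAGG


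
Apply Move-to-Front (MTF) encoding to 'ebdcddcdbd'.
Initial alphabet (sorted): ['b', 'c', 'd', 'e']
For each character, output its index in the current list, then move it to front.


MTF encoding:
'e': index 3 in ['b', 'c', 'd', 'e'] -> ['e', 'b', 'c', 'd']
'b': index 1 in ['e', 'b', 'c', 'd'] -> ['b', 'e', 'c', 'd']
'd': index 3 in ['b', 'e', 'c', 'd'] -> ['d', 'b', 'e', 'c']
'c': index 3 in ['d', 'b', 'e', 'c'] -> ['c', 'd', 'b', 'e']
'd': index 1 in ['c', 'd', 'b', 'e'] -> ['d', 'c', 'b', 'e']
'd': index 0 in ['d', 'c', 'b', 'e'] -> ['d', 'c', 'b', 'e']
'c': index 1 in ['d', 'c', 'b', 'e'] -> ['c', 'd', 'b', 'e']
'd': index 1 in ['c', 'd', 'b', 'e'] -> ['d', 'c', 'b', 'e']
'b': index 2 in ['d', 'c', 'b', 'e'] -> ['b', 'd', 'c', 'e']
'd': index 1 in ['b', 'd', 'c', 'e'] -> ['d', 'b', 'c', 'e']


Output: [3, 1, 3, 3, 1, 0, 1, 1, 2, 1]


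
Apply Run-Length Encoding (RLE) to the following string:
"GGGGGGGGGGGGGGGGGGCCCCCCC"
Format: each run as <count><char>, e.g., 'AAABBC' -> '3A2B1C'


Scanning runs left to right:
  i=0: run of 'G' x 18 -> '18G'
  i=18: run of 'C' x 7 -> '7C'

RLE = 18G7C


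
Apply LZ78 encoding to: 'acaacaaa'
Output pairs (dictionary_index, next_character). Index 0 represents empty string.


LZ78 encoding steps:
Dictionary: {0: ''}
Step 1: w='' (idx 0), next='a' -> output (0, 'a'), add 'a' as idx 1
Step 2: w='' (idx 0), next='c' -> output (0, 'c'), add 'c' as idx 2
Step 3: w='a' (idx 1), next='a' -> output (1, 'a'), add 'aa' as idx 3
Step 4: w='c' (idx 2), next='a' -> output (2, 'a'), add 'ca' as idx 4
Step 5: w='aa' (idx 3), end of input -> output (3, '')


Encoded: [(0, 'a'), (0, 'c'), (1, 'a'), (2, 'a'), (3, '')]


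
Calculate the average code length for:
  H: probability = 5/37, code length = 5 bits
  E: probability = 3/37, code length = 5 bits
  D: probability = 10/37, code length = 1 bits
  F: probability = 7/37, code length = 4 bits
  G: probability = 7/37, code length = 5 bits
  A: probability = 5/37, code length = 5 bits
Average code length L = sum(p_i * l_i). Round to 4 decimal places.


Weighted contributions p_i * l_i:
  H: (5/37) * 5 = 25/37
  E: (3/37) * 5 = 15/37
  D: (10/37) * 1 = 10/37
  F: (7/37) * 4 = 28/37
  G: (7/37) * 5 = 35/37
  A: (5/37) * 5 = 25/37
Sum = (25 + 15 + 10 + 28 + 35 + 25)/37 = 138/37

L = 138/37 = 3.7297 bits/symbol


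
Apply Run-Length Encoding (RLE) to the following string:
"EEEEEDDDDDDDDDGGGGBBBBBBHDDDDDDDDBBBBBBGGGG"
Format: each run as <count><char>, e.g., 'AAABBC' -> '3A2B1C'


Scanning runs left to right:
  i=0: run of 'E' x 5 -> '5E'
  i=5: run of 'D' x 9 -> '9D'
  i=14: run of 'G' x 4 -> '4G'
  i=18: run of 'B' x 6 -> '6B'
  i=24: run of 'H' x 1 -> '1H'
  i=25: run of 'D' x 8 -> '8D'
  i=33: run of 'B' x 6 -> '6B'
  i=39: run of 'G' x 4 -> '4G'

RLE = 5E9D4G6B1H8D6B4G


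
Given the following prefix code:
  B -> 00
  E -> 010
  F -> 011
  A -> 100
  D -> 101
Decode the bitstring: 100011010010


Decoding step by step:
Bits 100 -> A
Bits 011 -> F
Bits 010 -> E
Bits 010 -> E


Decoded message: AFEE


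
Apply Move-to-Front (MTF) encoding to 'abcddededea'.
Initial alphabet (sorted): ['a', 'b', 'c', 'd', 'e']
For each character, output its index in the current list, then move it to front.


MTF encoding:
'a': index 0 in ['a', 'b', 'c', 'd', 'e'] -> ['a', 'b', 'c', 'd', 'e']
'b': index 1 in ['a', 'b', 'c', 'd', 'e'] -> ['b', 'a', 'c', 'd', 'e']
'c': index 2 in ['b', 'a', 'c', 'd', 'e'] -> ['c', 'b', 'a', 'd', 'e']
'd': index 3 in ['c', 'b', 'a', 'd', 'e'] -> ['d', 'c', 'b', 'a', 'e']
'd': index 0 in ['d', 'c', 'b', 'a', 'e'] -> ['d', 'c', 'b', 'a', 'e']
'e': index 4 in ['d', 'c', 'b', 'a', 'e'] -> ['e', 'd', 'c', 'b', 'a']
'd': index 1 in ['e', 'd', 'c', 'b', 'a'] -> ['d', 'e', 'c', 'b', 'a']
'e': index 1 in ['d', 'e', 'c', 'b', 'a'] -> ['e', 'd', 'c', 'b', 'a']
'd': index 1 in ['e', 'd', 'c', 'b', 'a'] -> ['d', 'e', 'c', 'b', 'a']
'e': index 1 in ['d', 'e', 'c', 'b', 'a'] -> ['e', 'd', 'c', 'b', 'a']
'a': index 4 in ['e', 'd', 'c', 'b', 'a'] -> ['a', 'e', 'd', 'c', 'b']


Output: [0, 1, 2, 3, 0, 4, 1, 1, 1, 1, 4]


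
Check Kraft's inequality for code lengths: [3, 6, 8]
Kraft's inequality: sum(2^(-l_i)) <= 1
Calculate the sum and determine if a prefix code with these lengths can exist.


Sum = 2^(-3) + 2^(-6) + 2^(-8)
    = 0.125 + 0.015625 + 0.00390625
    = 37/256 = 0.14453125
Since 0.14453125 <= 1, Kraft's inequality IS satisfied.
A prefix code with these lengths CAN exist.

Kraft sum = 0.14453125. Satisfied.


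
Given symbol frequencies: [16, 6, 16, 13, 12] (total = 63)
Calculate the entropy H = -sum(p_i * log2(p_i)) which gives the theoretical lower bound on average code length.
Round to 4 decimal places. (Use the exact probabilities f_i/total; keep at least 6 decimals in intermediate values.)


Per-symbol terms -p_i * log2(p_i) with p_i = f_i/63:
  p = 16/63 = 0.253968: log2(p) = -1.977280, -p*log2(p) = 0.502166
  p = 6/63 = 0.095238: log2(p) = -3.392317, -p*log2(p) = 0.323078
  p = 16/63 = 0.253968: log2(p) = -1.977280, -p*log2(p) = 0.502166
  p = 13/63 = 0.206349: log2(p) = -2.276840, -p*log2(p) = 0.469824
  p = 12/63 = 0.190476: log2(p) = -2.392317, -p*log2(p) = 0.455680
H = 0.502166 + 0.323078 + 0.502166 + 0.469824 + 0.455680 = 2.252914

H = 2.2529 bits/symbol


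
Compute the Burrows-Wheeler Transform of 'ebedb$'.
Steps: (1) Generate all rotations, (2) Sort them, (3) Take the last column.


Rotations (sorted):
  0: $ebedb -> last char: b
  1: b$ebed -> last char: d
  2: bedb$e -> last char: e
  3: db$ebe -> last char: e
  4: ebedb$ -> last char: $
  5: edb$eb -> last char: b


BWT = bdee$b
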